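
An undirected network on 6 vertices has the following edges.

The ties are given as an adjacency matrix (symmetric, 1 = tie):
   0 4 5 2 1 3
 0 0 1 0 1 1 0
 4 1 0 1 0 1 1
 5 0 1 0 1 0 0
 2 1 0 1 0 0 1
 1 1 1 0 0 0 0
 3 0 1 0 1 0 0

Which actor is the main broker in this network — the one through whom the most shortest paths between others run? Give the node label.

Unnormalized betweenness of each node: 0:4/3, 1:0, 2:3/2, 3:1/3, 4:7/2, 5:1/3.
4 has the largest value, 7/2, making it the main broker — the node through which the most shortest paths run.

4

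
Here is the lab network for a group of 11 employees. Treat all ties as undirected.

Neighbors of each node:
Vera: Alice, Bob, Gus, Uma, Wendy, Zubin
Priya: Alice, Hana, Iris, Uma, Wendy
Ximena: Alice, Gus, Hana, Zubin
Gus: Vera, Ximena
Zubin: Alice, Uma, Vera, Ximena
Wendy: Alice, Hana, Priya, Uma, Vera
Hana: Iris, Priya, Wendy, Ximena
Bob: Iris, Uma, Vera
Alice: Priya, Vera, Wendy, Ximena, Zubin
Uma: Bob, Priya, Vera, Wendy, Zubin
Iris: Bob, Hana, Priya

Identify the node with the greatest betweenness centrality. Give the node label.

Vera

Unnormalized betweenness of each node: Alice:33/10, Bob:12/5, Gus:8/15, Hana:18/5, Iris:17/10, Priya:209/60, Uma:52/15, Vera:509/60, Wendy:157/60, Ximena:133/30, Zubin:119/60.
Vera has the largest value, 509/60, making it the main broker — the node through which the most shortest paths run.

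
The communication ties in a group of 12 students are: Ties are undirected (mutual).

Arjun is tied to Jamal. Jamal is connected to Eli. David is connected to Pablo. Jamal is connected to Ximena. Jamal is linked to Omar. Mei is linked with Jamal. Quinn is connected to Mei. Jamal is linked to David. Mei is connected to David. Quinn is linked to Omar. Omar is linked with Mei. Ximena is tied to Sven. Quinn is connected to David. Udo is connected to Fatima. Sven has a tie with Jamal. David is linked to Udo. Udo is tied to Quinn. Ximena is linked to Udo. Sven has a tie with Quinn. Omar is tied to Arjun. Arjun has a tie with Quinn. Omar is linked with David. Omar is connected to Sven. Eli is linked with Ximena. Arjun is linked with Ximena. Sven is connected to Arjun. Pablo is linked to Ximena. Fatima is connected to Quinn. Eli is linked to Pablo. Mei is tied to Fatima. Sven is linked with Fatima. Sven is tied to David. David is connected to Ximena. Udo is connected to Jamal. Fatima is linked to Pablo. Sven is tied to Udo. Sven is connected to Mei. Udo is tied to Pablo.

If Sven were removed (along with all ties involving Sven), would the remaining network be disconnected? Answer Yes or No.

Even without Sven, every remaining node can still reach every other (the residual graph is connected), so Sven is not a cut vertex.

No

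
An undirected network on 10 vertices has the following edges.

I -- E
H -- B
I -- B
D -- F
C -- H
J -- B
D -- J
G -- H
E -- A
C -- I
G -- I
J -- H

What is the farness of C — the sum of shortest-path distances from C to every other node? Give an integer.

20

Distances from C: A:3, B:2, D:3, E:2, F:4, G:2, H:1, I:1, J:2.
Sum = 3 + 2 + 3 + 2 + 4 + 2 + 1 + 1 + 2 = 20.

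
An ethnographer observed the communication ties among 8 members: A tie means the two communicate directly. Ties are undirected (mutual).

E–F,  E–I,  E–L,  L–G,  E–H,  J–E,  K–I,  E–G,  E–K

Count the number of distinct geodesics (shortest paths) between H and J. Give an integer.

1

The shortest distance is 2, and the only length-2 path is H–E–J. So there is exactly 1 shortest path.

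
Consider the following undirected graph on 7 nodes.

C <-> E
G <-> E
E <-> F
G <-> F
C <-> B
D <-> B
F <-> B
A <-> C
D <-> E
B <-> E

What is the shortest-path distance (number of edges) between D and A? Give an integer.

One shortest route is D – E – C – A, which uses 3 edges, and at distance 2 from D we only reach {C, F, G}, which does not include A. So d(D,A) = 3.

3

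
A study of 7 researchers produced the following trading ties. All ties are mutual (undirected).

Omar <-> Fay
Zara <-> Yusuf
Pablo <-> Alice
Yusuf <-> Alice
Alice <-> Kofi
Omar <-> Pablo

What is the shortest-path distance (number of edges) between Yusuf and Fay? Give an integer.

4

One shortest route is Yusuf – Alice – Pablo – Omar – Fay, which uses 4 edges, and at distance 3 from Yusuf we only reach {Omar}, which does not include Fay. So d(Yusuf,Fay) = 4.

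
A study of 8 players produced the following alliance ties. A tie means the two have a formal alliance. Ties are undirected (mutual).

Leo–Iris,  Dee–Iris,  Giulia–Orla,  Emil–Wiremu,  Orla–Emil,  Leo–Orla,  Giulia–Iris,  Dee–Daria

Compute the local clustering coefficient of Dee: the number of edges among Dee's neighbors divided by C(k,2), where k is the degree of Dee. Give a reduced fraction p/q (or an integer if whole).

0

Dee's neighbors: Daria and Iris (k = 2).
Possible neighbor pairs: C(2,2) = 1. Edges among them: none → e = 0.
Clustering(Dee) = 0/1.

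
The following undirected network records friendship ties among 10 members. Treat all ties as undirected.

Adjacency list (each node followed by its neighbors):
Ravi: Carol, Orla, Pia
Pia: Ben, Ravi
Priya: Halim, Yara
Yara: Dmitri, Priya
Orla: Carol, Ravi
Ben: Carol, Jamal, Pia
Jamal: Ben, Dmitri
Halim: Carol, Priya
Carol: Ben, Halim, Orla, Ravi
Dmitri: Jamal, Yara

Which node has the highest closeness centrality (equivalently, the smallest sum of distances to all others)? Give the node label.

Carol

Farness (sum of distances to all others) for each node — Ben:17, Carol:16, Dmitri:23, Halim:19, Jamal:20, Orla:22, Pia:22, Priya:22, Ravi:21, Yara:24.
The smallest farness is 16, for Carol, so Carol has the highest closeness.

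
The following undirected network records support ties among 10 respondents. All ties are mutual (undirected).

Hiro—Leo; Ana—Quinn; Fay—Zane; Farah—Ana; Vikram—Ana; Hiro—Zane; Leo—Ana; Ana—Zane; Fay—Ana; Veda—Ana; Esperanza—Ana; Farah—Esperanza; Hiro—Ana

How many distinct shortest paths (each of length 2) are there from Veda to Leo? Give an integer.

1

The shortest distance is 2, and the only length-2 path is Veda–Ana–Leo. So there is exactly 1 shortest path.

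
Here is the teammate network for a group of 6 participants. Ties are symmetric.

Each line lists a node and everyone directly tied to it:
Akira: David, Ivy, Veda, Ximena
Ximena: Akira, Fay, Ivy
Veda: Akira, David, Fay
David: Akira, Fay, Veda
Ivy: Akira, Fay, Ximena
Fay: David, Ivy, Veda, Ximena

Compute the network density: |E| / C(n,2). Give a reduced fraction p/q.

2/3

There are 10 edges and 6 nodes, so the maximum possible is C(6,2) = 15.
Density = 10/15 = 2/3.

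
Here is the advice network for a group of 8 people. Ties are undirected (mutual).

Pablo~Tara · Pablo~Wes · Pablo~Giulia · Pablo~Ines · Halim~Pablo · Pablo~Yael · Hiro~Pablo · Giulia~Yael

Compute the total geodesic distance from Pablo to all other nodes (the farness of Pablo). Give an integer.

Distances from Pablo: Giulia:1, Halim:1, Hiro:1, Ines:1, Tara:1, Wes:1, Yael:1.
Sum = 1 + 1 + 1 + 1 + 1 + 1 + 1 = 7.

7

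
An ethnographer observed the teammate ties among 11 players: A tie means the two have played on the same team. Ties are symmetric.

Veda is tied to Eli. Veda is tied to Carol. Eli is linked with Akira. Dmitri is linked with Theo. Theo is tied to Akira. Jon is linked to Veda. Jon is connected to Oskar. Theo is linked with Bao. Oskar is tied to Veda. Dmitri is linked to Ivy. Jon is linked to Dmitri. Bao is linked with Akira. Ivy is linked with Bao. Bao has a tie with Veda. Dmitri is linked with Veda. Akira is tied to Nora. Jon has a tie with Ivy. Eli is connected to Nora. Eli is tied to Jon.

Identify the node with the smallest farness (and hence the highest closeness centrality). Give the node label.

Veda

Farness (sum of distances to all others) for each node — Akira:18, Bao:16, Carol:23, Dmitri:17, Eli:16, Ivy:19, Jon:15, Nora:22, Oskar:21, Theo:19, Veda:14.
The smallest farness is 14, for Veda, so Veda has the highest closeness.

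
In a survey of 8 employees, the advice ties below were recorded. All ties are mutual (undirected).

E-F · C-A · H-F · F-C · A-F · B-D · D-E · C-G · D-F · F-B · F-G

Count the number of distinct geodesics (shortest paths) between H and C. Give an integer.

The shortest distance is 2, and the only length-2 path is H–F–C. So there is exactly 1 shortest path.

1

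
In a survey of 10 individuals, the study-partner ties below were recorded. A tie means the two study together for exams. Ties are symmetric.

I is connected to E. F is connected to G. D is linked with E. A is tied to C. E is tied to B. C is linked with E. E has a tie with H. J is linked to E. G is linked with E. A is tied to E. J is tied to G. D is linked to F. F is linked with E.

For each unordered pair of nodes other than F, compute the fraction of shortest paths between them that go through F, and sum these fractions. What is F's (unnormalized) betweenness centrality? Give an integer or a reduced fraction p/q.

1/2

Pairs whose geodesics pass through F — D–G: 1/2.
All other pairs contribute 0.
Summing the contributions gives betweenness(F) = 1/2.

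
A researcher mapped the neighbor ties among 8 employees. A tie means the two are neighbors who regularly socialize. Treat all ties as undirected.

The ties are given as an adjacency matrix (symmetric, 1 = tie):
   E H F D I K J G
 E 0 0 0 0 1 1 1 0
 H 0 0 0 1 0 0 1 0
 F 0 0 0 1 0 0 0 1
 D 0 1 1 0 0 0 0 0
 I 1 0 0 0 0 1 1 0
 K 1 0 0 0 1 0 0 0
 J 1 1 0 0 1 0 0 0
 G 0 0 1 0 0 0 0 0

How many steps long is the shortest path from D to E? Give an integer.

One shortest route is D – H – J – E, which uses 3 edges, and at distance 2 from D we only reach {G, J}, which does not include E. So d(D,E) = 3.

3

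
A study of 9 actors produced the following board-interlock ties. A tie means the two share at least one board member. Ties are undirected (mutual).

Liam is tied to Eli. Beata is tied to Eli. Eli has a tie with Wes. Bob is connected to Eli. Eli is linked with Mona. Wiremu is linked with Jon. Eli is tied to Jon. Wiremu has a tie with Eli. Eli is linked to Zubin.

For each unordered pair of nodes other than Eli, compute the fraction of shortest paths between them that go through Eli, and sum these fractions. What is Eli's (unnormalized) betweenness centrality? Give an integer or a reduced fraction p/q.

Pairs whose geodesics pass through Eli — Bob–Jon: 1; Bob–Wiremu: 1; Bob–Wes: 1; Bob–Beata: 1; Bob–Mona: 1; Bob–Zubin: 1; Bob–Liam: 1; Jon–Wes: 1; Jon–Beata: 1; Jon–Mona: 1; Jon–Zubin: 1; Jon–Liam: 1; Wiremu–Wes: 1; Wiremu–Beata: 1 … (+13 more pairs).
All other pairs contribute 0.
Summing the contributions gives betweenness(Eli) = 27.

27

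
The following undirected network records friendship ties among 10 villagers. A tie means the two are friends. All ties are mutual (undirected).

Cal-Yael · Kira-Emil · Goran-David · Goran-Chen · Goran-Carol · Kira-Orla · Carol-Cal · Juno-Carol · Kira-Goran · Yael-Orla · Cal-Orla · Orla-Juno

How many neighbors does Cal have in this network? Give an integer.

Cal is directly tied to Carol, Orla, and Yael. That is 3 neighbors, so the degree of Cal is 3.

3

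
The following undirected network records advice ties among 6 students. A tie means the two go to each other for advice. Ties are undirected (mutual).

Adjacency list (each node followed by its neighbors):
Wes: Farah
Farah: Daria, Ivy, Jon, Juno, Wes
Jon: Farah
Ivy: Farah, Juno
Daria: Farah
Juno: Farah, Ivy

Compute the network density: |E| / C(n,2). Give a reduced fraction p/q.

There are 6 edges and 6 nodes, so the maximum possible is C(6,2) = 15.
Density = 6/15 = 2/5.

2/5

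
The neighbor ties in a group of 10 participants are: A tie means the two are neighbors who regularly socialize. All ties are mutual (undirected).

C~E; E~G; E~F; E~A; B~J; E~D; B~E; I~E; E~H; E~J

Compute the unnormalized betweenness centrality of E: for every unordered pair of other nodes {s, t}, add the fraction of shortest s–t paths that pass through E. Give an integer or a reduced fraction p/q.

Pairs whose geodesics pass through E — H–F: 1; H–I: 1; H–G: 1; H–B: 1; H–C: 1; H–D: 1; H–A: 1; H–J: 1; F–I: 1; F–G: 1; F–B: 1; F–C: 1; F–D: 1; F–A: 1 … (+21 more pairs).
All other pairs contribute 0.
Summing the contributions gives betweenness(E) = 35.

35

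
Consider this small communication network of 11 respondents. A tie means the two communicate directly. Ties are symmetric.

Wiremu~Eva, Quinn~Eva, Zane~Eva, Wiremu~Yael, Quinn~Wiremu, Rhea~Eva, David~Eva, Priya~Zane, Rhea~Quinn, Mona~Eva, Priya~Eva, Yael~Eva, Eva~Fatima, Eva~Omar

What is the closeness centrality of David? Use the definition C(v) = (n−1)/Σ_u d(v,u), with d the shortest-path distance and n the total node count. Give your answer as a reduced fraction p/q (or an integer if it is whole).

10/19

Distances from David: Eva:1, Fatima:2, Mona:2, Omar:2, Priya:2, Quinn:2, Rhea:2, Wiremu:2, Yael:2, Zane:2. Sum = 19.
n = 11, so closeness = 10/19.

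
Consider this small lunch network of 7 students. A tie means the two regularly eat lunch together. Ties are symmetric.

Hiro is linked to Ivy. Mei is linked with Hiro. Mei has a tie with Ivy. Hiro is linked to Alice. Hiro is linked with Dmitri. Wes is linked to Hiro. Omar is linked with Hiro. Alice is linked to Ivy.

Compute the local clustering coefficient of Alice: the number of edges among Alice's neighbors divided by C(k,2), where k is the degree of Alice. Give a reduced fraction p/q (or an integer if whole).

1

Alice's neighbors: Hiro and Ivy (k = 2).
Possible neighbor pairs: C(2,2) = 1. Edges among them: Hiro–Ivy → e = 1.
Clustering(Alice) = 1/1.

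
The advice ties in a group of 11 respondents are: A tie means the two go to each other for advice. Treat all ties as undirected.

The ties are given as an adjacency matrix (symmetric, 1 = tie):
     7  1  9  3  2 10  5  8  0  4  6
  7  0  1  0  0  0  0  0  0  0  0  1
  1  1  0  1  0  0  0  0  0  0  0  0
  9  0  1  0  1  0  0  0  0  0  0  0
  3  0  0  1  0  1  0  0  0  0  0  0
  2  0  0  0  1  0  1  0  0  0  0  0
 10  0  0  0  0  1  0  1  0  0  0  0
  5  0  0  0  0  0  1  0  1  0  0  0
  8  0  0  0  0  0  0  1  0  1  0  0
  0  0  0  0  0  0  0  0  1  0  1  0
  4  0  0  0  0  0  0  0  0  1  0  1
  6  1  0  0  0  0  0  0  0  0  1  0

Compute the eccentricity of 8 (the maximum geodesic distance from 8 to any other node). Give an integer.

Distances from 8: 0:1, 1:5, 2:3, 3:4, 4:2, 5:1, 6:3, 7:4, 9:5, 10:2.
The largest is 5 (to 1 and 9), so the eccentricity of 8 is 5.

5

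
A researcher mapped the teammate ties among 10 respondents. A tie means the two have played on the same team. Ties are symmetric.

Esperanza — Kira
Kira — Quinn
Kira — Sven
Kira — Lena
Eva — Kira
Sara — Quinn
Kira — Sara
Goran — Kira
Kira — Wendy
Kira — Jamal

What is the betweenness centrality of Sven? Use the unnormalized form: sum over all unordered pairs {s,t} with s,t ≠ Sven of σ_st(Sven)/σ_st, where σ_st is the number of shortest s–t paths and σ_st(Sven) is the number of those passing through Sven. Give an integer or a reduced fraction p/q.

No shortest path between any pair of other nodes passes through Sven.
Summing the contributions gives betweenness(Sven) = 0.

0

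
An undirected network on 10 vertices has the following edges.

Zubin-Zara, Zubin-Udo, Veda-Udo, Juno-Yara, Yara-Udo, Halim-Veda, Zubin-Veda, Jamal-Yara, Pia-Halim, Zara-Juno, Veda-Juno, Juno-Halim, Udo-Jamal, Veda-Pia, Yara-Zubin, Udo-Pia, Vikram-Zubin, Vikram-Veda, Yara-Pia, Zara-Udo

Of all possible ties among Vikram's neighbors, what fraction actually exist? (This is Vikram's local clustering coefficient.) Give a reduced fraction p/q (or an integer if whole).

1

Vikram's neighbors: Veda and Zubin (k = 2).
Possible neighbor pairs: C(2,2) = 1. Edges among them: Veda–Zubin → e = 1.
Clustering(Vikram) = 1/1.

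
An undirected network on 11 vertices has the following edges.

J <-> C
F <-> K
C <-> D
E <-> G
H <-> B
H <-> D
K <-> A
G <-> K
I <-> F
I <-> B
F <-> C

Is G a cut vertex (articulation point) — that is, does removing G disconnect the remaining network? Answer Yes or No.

Removing G leaves {A, B, C, D, F, H, I, J, and K} with no path to {E}, so the network splits into 2 components. G is a cut vertex.

Yes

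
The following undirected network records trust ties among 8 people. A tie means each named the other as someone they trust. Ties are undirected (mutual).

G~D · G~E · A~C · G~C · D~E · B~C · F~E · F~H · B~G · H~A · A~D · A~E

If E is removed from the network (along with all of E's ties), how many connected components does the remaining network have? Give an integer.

E's neighbors (A, D, F, and G) remain reachable from one another through other ties, so the rest of the network stays in one piece.

1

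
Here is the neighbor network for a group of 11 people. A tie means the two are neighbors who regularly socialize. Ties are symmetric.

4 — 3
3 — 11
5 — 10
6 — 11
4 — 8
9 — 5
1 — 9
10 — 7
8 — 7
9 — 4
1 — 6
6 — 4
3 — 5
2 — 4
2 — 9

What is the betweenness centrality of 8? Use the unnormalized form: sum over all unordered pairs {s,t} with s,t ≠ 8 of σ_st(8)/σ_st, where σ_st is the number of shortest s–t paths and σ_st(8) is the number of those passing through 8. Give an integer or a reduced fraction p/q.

88/15

Pairs whose geodesics pass through 8 — 6–10: 1/5; 6–7: 1; 11–7: 2/3; 3–7: 1/2; 10–4: 1/3; 7–4: 1; 7–2: 1; 7–9: 1/2; 7–1: 2/3.
All other pairs contribute 0.
Summing the contributions gives betweenness(8) = 88/15.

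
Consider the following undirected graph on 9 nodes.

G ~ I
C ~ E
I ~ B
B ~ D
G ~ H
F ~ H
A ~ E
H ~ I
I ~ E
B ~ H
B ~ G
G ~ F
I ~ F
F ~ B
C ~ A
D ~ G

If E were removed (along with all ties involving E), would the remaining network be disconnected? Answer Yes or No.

Yes

Removing E leaves {A and C} with no path to {B, D, F, G, H, and I}, so the network splits into 2 components. E is a cut vertex.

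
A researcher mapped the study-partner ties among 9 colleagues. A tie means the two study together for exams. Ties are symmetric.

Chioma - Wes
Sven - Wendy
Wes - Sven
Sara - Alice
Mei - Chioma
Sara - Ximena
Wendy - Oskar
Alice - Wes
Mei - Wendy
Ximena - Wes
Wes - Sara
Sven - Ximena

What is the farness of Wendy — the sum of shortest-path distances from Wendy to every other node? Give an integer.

Distances from Wendy: Alice:3, Chioma:2, Mei:1, Oskar:1, Sara:3, Sven:1, Wes:2, Ximena:2.
Sum = 3 + 2 + 1 + 1 + 3 + 1 + 2 + 2 = 15.

15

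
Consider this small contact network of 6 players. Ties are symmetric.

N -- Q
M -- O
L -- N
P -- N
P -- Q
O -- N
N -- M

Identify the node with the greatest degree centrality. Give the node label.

N

Degrees — L:1, M:2, N:5, O:2, P:2, Q:2.
The maximum is 5, attained only by N.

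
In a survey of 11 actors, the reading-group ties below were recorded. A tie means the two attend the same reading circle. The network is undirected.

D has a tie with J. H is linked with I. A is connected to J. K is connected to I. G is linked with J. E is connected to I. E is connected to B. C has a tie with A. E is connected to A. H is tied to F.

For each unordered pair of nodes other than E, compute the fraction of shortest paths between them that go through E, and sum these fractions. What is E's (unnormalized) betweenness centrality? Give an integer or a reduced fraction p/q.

Pairs whose geodesics pass through E — G–H: 1; G–I: 1; G–F: 1; G–K: 1; G–B: 1; J–H: 1; J–I: 1; J–F: 1; J–K: 1; J–B: 1; H–D: 1; H–C: 1; H–B: 1; H–A: 1 … (+15 more pairs).
All other pairs contribute 0.
Summing the contributions gives betweenness(E) = 29.

29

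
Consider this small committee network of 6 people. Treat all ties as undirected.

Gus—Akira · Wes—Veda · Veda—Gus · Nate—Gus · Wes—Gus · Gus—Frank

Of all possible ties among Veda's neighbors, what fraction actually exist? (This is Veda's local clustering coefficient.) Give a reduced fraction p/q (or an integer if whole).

Veda's neighbors: Gus and Wes (k = 2).
Possible neighbor pairs: C(2,2) = 1. Edges among them: Gus–Wes → e = 1.
Clustering(Veda) = 1/1.

1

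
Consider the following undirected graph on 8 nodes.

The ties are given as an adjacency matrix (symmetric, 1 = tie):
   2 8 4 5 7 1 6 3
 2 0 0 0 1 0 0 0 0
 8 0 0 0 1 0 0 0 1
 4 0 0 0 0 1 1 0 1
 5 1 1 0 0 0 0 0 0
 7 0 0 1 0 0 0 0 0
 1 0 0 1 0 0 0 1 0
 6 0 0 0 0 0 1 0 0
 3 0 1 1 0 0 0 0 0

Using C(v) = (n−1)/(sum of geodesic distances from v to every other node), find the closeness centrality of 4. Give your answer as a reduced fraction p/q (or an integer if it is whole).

Distances from 4: 1:1, 2:4, 3:1, 5:3, 6:2, 7:1, 8:2. Sum = 14.
n = 8, so closeness = 7/14 = 1/2.

1/2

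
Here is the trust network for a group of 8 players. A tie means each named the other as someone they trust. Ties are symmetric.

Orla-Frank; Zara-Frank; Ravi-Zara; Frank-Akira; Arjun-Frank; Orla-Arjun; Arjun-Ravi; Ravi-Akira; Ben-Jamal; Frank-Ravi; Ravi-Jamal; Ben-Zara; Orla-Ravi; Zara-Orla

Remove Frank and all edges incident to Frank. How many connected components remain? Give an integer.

1

Frank's neighbors (Akira, Arjun, Orla, Ravi, and Zara) remain reachable from one another through other ties, so the rest of the network stays in one piece.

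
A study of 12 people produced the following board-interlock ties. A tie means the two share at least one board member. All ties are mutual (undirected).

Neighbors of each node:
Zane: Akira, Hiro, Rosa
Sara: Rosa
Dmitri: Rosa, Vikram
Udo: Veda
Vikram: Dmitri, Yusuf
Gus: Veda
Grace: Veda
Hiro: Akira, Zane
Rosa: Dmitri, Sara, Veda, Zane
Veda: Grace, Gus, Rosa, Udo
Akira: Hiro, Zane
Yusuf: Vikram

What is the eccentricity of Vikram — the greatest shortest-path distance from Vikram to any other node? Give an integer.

4

Distances from Vikram: Akira:4, Dmitri:1, Grace:4, Gus:4, Hiro:4, Rosa:2, Sara:3, Udo:4, Veda:3, Yusuf:1, Zane:3.
The largest is 4 (to Gus, Grace, Udo, Hiro, and Akira), so the eccentricity of Vikram is 4.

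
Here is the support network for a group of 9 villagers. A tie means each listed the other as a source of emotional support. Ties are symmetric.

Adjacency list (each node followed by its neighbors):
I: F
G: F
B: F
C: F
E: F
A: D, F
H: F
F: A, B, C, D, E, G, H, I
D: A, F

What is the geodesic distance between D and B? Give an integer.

One shortest route is D – F – B, which uses 2 edges, and D and B are not directly tied, so nothing shorter exists. So d(D,B) = 2.

2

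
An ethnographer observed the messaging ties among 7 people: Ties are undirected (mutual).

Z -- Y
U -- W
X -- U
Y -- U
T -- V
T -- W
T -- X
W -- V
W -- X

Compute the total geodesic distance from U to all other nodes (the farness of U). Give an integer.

9

Distances from U: T:2, V:2, W:1, X:1, Y:1, Z:2.
Sum = 2 + 2 + 1 + 1 + 1 + 2 = 9.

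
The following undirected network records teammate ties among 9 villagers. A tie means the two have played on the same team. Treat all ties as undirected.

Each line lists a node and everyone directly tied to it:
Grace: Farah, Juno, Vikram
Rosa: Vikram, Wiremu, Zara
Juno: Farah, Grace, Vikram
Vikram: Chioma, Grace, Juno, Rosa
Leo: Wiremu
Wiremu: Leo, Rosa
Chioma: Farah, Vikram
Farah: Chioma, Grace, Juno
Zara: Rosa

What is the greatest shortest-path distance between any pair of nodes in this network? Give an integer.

5

Eccentricity of each node (its greatest distance to any other): Chioma:4, Farah:5, Grace:4, Juno:4, Leo:5, Rosa:3, Vikram:3, Wiremu:4, Zara:4.
The maximum eccentricity is 5, realized for instance by the pair Farah–Leo via Farah – Juno – Vikram – Rosa – Wiremu – Leo. So the diameter is 5.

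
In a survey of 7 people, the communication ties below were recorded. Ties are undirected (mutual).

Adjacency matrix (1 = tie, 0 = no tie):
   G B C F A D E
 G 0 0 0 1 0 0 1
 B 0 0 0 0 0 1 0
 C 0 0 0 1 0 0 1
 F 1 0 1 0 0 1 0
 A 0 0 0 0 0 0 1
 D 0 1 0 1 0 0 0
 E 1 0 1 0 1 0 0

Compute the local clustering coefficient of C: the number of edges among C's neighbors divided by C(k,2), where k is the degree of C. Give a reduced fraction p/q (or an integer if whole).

C's neighbors: E and F (k = 2).
Possible neighbor pairs: C(2,2) = 1. Edges among them: none → e = 0.
Clustering(C) = 0/1.

0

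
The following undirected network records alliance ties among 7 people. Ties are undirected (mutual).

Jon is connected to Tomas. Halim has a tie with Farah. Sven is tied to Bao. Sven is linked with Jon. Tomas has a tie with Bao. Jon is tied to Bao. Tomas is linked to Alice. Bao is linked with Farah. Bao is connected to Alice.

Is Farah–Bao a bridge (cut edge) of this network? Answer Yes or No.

Yes

Without the Farah–Bao edge there is no alternate route between Farah and Bao, so the network disconnects. It is a bridge.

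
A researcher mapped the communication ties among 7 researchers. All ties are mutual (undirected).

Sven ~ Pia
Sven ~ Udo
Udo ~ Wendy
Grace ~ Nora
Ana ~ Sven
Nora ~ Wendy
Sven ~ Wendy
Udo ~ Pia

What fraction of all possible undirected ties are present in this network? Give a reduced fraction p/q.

8/21

There are 8 edges and 7 nodes, so the maximum possible is C(7,2) = 21.
Density = 8/21.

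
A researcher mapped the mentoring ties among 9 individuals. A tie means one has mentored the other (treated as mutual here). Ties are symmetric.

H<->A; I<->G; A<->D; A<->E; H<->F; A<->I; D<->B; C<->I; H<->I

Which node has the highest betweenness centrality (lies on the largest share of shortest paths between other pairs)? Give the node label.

Unnormalized betweenness of each node: A:17, B:0, C:0, D:7, E:0, F:0, G:0, H:7, I:13.
A has the largest value, 17, making it the main broker — the node through which the most shortest paths run.

A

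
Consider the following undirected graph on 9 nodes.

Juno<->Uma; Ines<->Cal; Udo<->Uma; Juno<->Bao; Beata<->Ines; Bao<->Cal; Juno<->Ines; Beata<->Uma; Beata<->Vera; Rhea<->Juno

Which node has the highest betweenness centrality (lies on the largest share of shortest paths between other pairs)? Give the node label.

Unnormalized betweenness of each node: Bao:5/3, Beata:26/3, Cal:7/6, Ines:23/3, Juno:79/6, Rhea:0, Udo:0, Uma:29/3, Vera:0.
Juno has the largest value, 79/6, making it the main broker — the node through which the most shortest paths run.

Juno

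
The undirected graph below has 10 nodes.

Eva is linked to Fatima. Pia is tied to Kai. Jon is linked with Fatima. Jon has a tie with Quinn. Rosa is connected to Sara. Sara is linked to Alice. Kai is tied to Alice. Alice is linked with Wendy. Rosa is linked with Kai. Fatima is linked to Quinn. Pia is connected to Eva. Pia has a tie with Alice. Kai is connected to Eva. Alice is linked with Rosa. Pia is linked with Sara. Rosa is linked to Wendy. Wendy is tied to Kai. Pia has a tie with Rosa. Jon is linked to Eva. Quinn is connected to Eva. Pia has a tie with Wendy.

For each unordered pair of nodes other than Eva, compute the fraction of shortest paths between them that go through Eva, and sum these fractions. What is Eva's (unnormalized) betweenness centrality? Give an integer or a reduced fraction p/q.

Pairs whose geodesics pass through Eva — Alice–Fatima: 2/2; Alice–Quinn: 2/2; Alice–Jon: 2/2; Wendy–Fatima: 2/2; Wendy–Quinn: 2/2; Wendy–Jon: 2/2; Sara–Fatima: 1; Sara–Quinn: 1; Sara–Jon: 1; Kai–Fatima: 1; Kai–Quinn: 1; Kai–Jon: 1; Rosa–Fatima: 2/2; Rosa–Quinn: 2/2 … (+4 more pairs).
All other pairs contribute 0.
Summing the contributions gives betweenness(Eva) = 18.

18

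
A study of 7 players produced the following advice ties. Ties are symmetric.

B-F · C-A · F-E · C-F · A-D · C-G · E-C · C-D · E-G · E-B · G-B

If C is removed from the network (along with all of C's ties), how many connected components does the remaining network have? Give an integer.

Without C, the remaining ties split the others into: {A, D}; {B, E, F, G}.
That's 2 separate components.

2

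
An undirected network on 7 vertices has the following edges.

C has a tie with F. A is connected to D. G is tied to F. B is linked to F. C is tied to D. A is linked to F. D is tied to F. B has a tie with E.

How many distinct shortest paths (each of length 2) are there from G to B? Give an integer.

1

The shortest distance is 2, and the only length-2 path is G–F–B. So there is exactly 1 shortest path.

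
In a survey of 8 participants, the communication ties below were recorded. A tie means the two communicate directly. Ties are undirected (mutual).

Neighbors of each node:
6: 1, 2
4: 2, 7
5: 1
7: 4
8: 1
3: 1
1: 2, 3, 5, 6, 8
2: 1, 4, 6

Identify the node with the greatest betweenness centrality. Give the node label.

Unnormalized betweenness of each node: 1:15, 2:10, 3:0, 4:6, 5:0, 6:0, 7:0, 8:0.
1 has the largest value, 15, making it the main broker — the node through which the most shortest paths run.

1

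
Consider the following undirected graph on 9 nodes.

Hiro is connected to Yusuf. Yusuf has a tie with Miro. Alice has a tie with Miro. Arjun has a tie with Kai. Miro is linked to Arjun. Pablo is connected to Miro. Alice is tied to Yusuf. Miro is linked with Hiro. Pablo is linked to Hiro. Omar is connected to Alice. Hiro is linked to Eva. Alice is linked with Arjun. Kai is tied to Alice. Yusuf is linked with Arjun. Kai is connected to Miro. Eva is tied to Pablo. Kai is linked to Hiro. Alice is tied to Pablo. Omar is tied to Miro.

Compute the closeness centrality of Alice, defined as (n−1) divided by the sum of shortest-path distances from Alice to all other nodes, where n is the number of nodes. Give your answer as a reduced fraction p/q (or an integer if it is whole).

Distances from Alice: Arjun:1, Eva:2, Hiro:2, Kai:1, Miro:1, Omar:1, Pablo:1, Yusuf:1. Sum = 10.
n = 9, so closeness = 8/10 = 4/5.

4/5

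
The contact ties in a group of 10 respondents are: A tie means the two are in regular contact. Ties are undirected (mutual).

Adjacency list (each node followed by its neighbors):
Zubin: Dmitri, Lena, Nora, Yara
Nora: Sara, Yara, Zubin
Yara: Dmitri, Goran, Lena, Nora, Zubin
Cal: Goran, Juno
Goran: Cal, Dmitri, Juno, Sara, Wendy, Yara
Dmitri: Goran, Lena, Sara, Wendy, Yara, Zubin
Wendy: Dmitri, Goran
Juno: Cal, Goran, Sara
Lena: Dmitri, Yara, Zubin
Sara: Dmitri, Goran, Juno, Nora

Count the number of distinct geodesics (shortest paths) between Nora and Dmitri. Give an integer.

3

The shortest distance is 2. The length-2 paths are: Nora–Sara–Dmitri; Nora–Yara–Dmitri; Nora–Zubin–Dmitri.
That gives 3 distinct shortest paths.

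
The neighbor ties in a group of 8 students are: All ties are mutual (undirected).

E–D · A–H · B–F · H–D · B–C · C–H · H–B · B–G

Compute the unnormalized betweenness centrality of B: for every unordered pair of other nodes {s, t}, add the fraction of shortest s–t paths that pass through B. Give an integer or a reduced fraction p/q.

Pairs whose geodesics pass through B — D–G: 1; D–F: 1; A–G: 1; A–F: 1; E–G: 1; E–F: 1; H–G: 1; H–F: 1; G–C: 1; G–F: 1; C–F: 1.
All other pairs contribute 0.
Summing the contributions gives betweenness(B) = 11.

11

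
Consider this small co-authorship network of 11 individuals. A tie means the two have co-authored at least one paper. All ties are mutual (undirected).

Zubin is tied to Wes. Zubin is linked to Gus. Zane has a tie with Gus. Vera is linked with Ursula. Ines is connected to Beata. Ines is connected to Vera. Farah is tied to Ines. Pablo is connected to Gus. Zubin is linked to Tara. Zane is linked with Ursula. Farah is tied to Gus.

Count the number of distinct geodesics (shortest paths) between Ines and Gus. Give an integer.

1

The shortest distance is 2, and the only length-2 path is Ines–Farah–Gus. So there is exactly 1 shortest path.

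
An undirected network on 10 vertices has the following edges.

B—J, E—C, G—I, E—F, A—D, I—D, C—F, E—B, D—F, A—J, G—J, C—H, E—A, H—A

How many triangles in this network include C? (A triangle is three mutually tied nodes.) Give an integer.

1

C's neighbors: E, F, and H.
Neighbor pairs that are themselves tied: C–E–F. Each forms one triangle with C, for 1 in total.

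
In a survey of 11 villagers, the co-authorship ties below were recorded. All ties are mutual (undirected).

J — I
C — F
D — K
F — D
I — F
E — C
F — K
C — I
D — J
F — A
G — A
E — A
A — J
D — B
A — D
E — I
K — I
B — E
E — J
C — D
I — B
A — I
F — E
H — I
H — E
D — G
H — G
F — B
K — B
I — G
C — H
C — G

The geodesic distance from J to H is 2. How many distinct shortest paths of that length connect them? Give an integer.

2

The shortest distance is 2. The length-2 paths are: J–I–H; J–E–H.
That gives 2 distinct shortest paths.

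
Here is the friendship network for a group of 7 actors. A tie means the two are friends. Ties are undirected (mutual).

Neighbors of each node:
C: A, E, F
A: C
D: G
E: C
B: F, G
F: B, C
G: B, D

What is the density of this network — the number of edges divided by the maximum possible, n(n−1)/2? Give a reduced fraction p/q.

2/7

There are 6 edges and 7 nodes, so the maximum possible is C(7,2) = 21.
Density = 6/21 = 2/7.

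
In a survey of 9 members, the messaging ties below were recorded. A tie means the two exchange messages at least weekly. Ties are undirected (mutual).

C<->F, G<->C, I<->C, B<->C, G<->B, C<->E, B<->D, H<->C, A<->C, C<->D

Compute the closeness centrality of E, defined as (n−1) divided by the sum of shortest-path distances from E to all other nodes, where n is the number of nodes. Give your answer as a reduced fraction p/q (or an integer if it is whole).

Distances from E: A:2, B:2, C:1, D:2, F:2, G:2, H:2, I:2. Sum = 15.
n = 9, so closeness = 8/15.

8/15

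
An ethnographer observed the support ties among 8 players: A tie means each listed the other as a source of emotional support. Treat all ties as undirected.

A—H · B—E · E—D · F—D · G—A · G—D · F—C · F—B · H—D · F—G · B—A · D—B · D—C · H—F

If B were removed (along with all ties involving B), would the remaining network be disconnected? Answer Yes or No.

Even without B, every remaining node can still reach every other (the residual graph is connected), so B is not a cut vertex.

No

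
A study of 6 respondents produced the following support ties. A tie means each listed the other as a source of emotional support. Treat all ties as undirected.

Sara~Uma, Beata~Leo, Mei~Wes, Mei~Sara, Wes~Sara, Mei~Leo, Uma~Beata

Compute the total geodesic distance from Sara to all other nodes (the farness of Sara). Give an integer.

Distances from Sara: Beata:2, Leo:2, Mei:1, Uma:1, Wes:1.
Sum = 2 + 2 + 1 + 1 + 1 = 7.

7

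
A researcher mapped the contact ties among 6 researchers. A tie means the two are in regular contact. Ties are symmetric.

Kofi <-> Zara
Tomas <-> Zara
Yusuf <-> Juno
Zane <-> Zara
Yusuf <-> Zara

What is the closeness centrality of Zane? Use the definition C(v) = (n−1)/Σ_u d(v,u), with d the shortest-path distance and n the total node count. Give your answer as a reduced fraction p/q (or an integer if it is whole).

1/2

Distances from Zane: Juno:3, Kofi:2, Tomas:2, Yusuf:2, Zara:1. Sum = 10.
n = 6, so closeness = 5/10 = 1/2.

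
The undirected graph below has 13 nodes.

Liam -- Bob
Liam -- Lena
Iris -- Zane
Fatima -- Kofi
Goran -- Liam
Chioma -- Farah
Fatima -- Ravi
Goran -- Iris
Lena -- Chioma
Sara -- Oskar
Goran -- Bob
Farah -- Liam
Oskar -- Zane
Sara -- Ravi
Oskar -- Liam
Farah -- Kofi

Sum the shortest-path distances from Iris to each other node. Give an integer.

Distances from Iris: Bob:2, Chioma:4, Farah:3, Fatima:5, Goran:1, Kofi:4, Lena:3, Liam:2, Oskar:2, Ravi:4, Sara:3, Zane:1.
Sum = 2 + 4 + 3 + 5 + 1 + 4 + 3 + 2 + 2 + 4 + 3 + 1 = 34.

34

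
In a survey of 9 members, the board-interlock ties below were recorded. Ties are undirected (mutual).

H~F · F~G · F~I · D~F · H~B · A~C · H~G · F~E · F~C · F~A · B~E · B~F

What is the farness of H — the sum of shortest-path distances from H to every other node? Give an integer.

Distances from H: A:2, B:1, C:2, D:2, E:2, F:1, G:1, I:2.
Sum = 2 + 1 + 2 + 2 + 2 + 1 + 1 + 2 = 13.

13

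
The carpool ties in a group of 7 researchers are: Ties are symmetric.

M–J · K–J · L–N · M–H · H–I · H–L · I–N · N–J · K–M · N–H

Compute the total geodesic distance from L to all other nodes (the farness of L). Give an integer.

11

Distances from L: H:1, I:2, J:2, K:3, M:2, N:1.
Sum = 1 + 2 + 2 + 3 + 2 + 1 = 11.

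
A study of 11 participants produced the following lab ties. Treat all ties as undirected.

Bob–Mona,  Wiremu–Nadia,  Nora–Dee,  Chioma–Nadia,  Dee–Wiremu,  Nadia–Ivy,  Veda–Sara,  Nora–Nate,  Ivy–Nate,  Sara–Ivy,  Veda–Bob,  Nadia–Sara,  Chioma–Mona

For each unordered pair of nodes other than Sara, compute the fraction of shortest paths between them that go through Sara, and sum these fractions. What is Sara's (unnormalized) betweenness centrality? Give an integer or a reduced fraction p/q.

11

Pairs whose geodesics pass through Sara — Nora–Veda: 1; Nora–Bob: 1; Nate–Veda: 1; Nate–Bob: 1; Ivy–Veda: 1; Ivy–Bob: 1; Veda–Chioma: 1/2; Veda–Nadia: 1; Veda–Wiremu: 1; Veda–Dee: 1; Bob–Nadia: 1/2; Bob–Wiremu: 1/2; Bob–Dee: 1/2.
All other pairs contribute 0.
Summing the contributions gives betweenness(Sara) = 11.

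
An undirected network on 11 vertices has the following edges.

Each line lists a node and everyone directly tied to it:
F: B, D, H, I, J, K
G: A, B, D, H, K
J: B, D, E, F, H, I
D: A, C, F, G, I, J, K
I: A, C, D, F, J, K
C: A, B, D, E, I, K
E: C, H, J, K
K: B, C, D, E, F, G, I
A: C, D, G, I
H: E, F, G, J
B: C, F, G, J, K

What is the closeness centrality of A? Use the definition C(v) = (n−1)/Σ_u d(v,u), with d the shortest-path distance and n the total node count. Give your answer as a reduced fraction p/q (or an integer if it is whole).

5/8

Distances from A: B:2, C:1, D:1, E:2, F:2, G:1, H:2, I:1, J:2, K:2. Sum = 16.
n = 11, so closeness = 10/16 = 5/8.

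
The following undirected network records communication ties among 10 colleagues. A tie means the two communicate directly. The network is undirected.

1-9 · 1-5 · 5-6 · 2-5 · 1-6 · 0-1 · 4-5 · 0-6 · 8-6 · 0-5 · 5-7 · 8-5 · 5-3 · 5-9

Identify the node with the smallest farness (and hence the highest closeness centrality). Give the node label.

Farness (sum of distances to all others) for each node — 0:15, 1:14, 2:17, 3:17, 4:17, 5:9, 6:14, 7:17, 8:16, 9:16.
The smallest farness is 9, for 5, so 5 has the highest closeness.

5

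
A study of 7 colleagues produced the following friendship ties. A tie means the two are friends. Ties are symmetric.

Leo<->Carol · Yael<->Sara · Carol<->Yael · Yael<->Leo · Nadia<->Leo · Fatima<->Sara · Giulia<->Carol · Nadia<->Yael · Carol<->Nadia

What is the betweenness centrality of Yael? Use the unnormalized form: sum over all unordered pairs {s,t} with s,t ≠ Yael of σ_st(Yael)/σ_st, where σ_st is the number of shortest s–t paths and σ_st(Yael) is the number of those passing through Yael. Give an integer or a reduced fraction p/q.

Pairs whose geodesics pass through Yael — Leo–Fatima: 1; Leo–Sara: 1; Carol–Fatima: 1; Carol–Sara: 1; Giulia–Fatima: 1; Giulia–Sara: 1; Nadia–Fatima: 1; Nadia–Sara: 1.
All other pairs contribute 0.
Summing the contributions gives betweenness(Yael) = 8.

8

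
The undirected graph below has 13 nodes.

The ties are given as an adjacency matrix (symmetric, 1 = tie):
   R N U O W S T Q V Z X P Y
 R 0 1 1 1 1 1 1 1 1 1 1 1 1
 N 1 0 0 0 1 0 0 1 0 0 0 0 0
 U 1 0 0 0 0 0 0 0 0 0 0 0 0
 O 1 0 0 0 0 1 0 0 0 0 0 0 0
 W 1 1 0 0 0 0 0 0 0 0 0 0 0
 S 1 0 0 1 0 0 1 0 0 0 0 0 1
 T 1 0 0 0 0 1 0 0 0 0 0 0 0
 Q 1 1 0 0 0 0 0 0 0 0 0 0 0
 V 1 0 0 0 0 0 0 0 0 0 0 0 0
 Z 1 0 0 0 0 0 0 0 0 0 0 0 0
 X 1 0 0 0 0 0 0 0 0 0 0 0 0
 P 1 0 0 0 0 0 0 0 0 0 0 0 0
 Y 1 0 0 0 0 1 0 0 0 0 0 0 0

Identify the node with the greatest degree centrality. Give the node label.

R

Degrees — N:3, O:2, P:1, Q:2, R:12, S:4, T:2, U:1, V:1, W:2, X:1, Y:2, Z:1.
The maximum is 12, attained only by R.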